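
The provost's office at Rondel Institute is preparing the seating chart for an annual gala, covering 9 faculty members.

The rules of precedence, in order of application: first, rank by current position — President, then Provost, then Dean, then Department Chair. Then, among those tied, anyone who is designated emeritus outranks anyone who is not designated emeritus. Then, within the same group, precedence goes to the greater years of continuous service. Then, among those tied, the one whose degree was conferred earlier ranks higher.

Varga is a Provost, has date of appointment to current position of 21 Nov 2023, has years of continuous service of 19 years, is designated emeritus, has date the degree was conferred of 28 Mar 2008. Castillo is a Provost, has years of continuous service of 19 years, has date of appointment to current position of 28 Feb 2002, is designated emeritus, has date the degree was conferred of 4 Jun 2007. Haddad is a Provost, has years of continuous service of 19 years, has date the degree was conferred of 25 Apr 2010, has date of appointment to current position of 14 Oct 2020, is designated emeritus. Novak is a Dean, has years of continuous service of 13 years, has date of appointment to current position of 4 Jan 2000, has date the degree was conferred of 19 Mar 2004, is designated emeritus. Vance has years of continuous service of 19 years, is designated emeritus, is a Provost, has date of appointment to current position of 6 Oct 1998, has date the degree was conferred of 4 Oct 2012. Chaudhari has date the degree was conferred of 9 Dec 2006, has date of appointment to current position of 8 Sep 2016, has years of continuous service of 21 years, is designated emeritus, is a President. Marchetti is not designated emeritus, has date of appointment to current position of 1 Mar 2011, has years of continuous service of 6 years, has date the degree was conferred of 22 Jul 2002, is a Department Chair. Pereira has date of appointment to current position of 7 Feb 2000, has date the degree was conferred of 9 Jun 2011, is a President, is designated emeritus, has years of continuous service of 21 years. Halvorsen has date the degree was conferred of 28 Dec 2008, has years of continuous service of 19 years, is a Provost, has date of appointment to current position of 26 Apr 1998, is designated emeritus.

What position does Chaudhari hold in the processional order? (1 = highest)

By current position: Chaudhari and Pereira (President); then Castillo, Varga, Halvorsen, Haddad and Vance (Provost); then Novak (Dean); then Marchetti (Department Chair).
Chaudhari and Pereira are each designated emeritus, so the next rule applies.
Chaudhari and Pereira both have years of continuous service 21 years, so the next rule applies.
Among Chaudhari and Pereira, by date the degree was conferred (earlier first): Chaudhari (9 Dec 2006) before Pereira (9 Jun 2011).
Castillo, Varga, Halvorsen, Haddad and Vance are each designated emeritus, so the next rule applies.
Castillo, Varga, Halvorsen, Haddad and Vance all have years of continuous service 19 years, so the next rule applies.
Among Castillo, Varga, Halvorsen, Haddad and Vance, by date the degree was conferred (earlier first): Castillo (4 Jun 2007) before Varga (28 Mar 2008) before Halvorsen (28 Dec 2008) before Haddad (25 Apr 2010) before Vance (4 Oct 2012).
Order: Chaudhari, Pereira, Castillo, Varga, Halvorsen, Haddad, Vance, Novak, Marchetti. So position 1.

1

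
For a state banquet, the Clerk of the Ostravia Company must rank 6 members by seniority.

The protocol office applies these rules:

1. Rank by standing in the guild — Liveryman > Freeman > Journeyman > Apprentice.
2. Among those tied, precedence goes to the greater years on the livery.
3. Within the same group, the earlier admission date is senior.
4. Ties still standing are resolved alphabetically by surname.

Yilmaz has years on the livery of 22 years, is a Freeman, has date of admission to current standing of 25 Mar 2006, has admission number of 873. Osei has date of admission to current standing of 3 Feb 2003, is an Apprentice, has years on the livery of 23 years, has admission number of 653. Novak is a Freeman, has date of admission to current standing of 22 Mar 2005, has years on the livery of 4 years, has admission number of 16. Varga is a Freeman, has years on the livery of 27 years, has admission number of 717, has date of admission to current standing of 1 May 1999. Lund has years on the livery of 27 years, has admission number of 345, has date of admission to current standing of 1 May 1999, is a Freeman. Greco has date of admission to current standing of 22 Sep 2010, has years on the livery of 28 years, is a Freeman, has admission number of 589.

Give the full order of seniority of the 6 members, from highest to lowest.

Greco, Lund, Varga, Yilmaz, Novak, Osei

By standing in the guild: Greco, Lund, Varga, Yilmaz and Novak (Freeman); then Osei (Apprentice).
Among Greco, Lund, Varga, Yilmaz and Novak, by years on the livery (higher first): Greco (28 years) before Lund and Varga (27 years) before Yilmaz (22 years) before Novak (4 years).
Lund and Varga both have date of admission to current standing 1 May 1999, so the next rule applies.
Among Lund and Varga, alphabetically by surname: Lund before Varga.
Full order: Greco, Lund, Varga, Yilmaz, Novak, Osei.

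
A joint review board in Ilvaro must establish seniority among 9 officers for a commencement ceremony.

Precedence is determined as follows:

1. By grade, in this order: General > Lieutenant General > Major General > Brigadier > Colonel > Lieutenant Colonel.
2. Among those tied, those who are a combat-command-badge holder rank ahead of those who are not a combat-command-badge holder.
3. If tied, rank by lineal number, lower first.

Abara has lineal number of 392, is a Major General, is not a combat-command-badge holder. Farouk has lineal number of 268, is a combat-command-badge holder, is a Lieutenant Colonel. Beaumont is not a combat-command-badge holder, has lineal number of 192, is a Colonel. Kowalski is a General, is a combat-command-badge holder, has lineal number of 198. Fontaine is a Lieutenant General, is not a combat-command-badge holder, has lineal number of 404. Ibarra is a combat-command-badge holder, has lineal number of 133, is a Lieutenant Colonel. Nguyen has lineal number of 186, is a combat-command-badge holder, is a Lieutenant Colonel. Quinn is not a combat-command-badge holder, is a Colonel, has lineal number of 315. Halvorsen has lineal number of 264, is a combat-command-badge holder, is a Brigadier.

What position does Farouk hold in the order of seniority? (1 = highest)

9

By grade: Kowalski (General); then Fontaine (Lieutenant General); then Abara (Major General); then Halvorsen (Brigadier); then Beaumont and Quinn (Colonel); then Ibarra, Nguyen and Farouk (Lieutenant Colonel).
Beaumont and Quinn are each not a combat-command-badge holder, so the next rule applies.
Among Beaumont and Quinn, by lineal number (lower first): Beaumont (192) before Quinn (315).
Ibarra, Nguyen and Farouk are each a combat-command-badge holder, so the next rule applies.
Among Ibarra, Nguyen and Farouk, by lineal number (lower first): Ibarra (133) before Nguyen (186) before Farouk (268).
Order: Kowalski, Fontaine, Abara, Halvorsen, Beaumont, Quinn, Ibarra, Nguyen, Farouk. So position 9.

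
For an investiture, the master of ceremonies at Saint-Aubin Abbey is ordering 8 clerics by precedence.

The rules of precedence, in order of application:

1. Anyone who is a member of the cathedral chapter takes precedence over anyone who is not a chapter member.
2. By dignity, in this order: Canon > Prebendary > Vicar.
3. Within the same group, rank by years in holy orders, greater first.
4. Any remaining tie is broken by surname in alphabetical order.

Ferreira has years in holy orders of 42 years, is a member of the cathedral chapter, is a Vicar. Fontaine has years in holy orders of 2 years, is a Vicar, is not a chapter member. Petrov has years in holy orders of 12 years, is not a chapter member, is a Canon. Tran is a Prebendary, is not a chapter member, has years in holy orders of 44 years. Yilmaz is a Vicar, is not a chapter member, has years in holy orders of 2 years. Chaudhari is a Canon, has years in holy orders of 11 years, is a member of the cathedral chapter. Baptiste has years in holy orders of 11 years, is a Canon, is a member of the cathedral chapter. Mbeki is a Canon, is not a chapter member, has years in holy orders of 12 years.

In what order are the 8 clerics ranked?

Baptiste, Chaudhari, Ferreira, Mbeki, Petrov, Tran, Fontaine, Yilmaz

By the first rule: Baptiste, Chaudhari and Ferreira (each a member of the cathedral chapter); then Mbeki, Petrov, Tran, Fontaine and Yilmaz (each not a chapter member).
Among Baptiste, Chaudhari and Ferreira, by dignity: Baptiste and Chaudhari (Canon) before Ferreira (Vicar).
Baptiste and Chaudhari both have years in holy orders 11 years, so the next rule applies.
Among Baptiste and Chaudhari, alphabetically by surname: Baptiste before Chaudhari.
Among Mbeki, Petrov, Tran, Fontaine and Yilmaz, by dignity: Mbeki and Petrov (Canon) before Tran (Prebendary) before Fontaine and Yilmaz (Vicar).
Mbeki and Petrov both have years in holy orders 12 years, so the next rule applies.
Among Mbeki and Petrov, alphabetically by surname: Mbeki before Petrov.
Fontaine and Yilmaz both have years in holy orders 2 years, so the next rule applies.
Among Fontaine and Yilmaz, alphabetically by surname: Fontaine before Yilmaz.
Full order: Baptiste, Chaudhari, Ferreira, Mbeki, Petrov, Tran, Fontaine, Yilmaz.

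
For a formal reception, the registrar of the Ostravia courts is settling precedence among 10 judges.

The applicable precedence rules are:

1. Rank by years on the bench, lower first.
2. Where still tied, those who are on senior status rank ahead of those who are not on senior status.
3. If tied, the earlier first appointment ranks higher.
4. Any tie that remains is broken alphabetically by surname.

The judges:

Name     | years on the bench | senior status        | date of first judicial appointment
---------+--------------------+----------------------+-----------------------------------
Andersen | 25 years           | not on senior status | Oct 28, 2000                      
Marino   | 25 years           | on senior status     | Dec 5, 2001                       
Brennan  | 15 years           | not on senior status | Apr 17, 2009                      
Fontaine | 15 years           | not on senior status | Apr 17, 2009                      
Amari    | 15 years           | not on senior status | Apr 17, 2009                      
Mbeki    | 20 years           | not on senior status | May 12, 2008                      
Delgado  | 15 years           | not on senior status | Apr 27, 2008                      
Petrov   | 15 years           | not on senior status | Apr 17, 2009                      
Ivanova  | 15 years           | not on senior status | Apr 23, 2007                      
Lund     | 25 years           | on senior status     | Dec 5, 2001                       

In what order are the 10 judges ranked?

Ivanova, Delgado, Amari, Brennan, Fontaine, Petrov, Mbeki, Lund, Marino, Andersen

By years on the bench (lower first): Ivanova, Delgado, Amari, Brennan, Fontaine and Petrov (each 15 years); then Mbeki (20 years); then Lund, Marino and Andersen (each 25 years).
Ivanova, Delgado, Amari, Brennan, Fontaine and Petrov are each not on senior status, so the next rule applies.
Among Ivanova, Delgado, Amari, Brennan, Fontaine and Petrov, by date of first judicial appointment (earlier first): Ivanova (Apr 23, 2007) before Delgado (Apr 27, 2008) before Amari, Brennan, Fontaine and Petrov (Apr 17, 2009).
Among Amari, Brennan, Fontaine and Petrov, alphabetically by surname: Amari before Brennan before Fontaine before Petrov.
Among Lund, Marino and Andersen, on senior status before not on senior status: Lund and Marino (on senior status) before Andersen (not on senior status).
Lund and Marino both have date of first judicial appointment Dec 5, 2001, so the next rule applies.
Among Lund and Marino, alphabetically by surname: Lund before Marino.
Full order: Ivanova, Delgado, Amari, Brennan, Fontaine, Petrov, Mbeki, Lund, Marino, Andersen.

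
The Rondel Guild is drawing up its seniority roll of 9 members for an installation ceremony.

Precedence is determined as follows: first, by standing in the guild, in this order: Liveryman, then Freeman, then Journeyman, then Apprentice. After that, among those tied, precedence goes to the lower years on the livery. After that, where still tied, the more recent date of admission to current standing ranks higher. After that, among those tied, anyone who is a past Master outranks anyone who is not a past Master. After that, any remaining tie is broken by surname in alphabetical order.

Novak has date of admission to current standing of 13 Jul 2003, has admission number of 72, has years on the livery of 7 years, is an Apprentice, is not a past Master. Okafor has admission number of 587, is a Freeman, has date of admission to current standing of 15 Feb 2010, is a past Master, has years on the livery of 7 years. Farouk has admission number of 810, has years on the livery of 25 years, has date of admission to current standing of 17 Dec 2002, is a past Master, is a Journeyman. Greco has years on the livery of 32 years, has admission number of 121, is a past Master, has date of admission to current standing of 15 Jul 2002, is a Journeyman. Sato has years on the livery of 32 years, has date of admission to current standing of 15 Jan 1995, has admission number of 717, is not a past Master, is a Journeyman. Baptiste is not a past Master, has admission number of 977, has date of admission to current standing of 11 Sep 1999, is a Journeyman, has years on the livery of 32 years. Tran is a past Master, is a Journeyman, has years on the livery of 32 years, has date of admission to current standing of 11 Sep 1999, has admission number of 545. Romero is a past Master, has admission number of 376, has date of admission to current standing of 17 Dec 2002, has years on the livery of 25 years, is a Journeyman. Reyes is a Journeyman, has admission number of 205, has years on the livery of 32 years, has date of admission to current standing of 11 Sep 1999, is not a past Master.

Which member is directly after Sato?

Novak

By standing in the guild: Okafor (Freeman); then Farouk, Romero, Greco, Tran, Baptiste, Reyes and Sato (Journeyman); then Novak (Apprentice).
Among Farouk, Romero, Greco, Tran, Baptiste, Reyes and Sato, by years on the livery (lower first): Farouk and Romero (25 years) before Greco, Tran, Baptiste, Reyes and Sato (32 years).
Farouk and Romero both have date of admission to current standing 17 Dec 2002, so the next rule applies.
Farouk and Romero are each a past Master, so the next rule applies.
Among Farouk and Romero, alphabetically by surname: Farouk before Romero.
Among Greco, Tran, Baptiste, Reyes and Sato, by date of admission to current standing (later first): Greco (15 Jul 2002) before Tran, Baptiste and Reyes (11 Sep 1999) before Sato (15 Jan 1995).
Among Tran, Baptiste and Reyes, a past Master before not a past Master: Tran (a past Master) before Baptiste and Reyes (not a past Master).
Among Baptiste and Reyes, alphabetically by surname: Baptiste before Reyes.
Order: Okafor, Farouk, Romero, Greco, Tran, Baptiste, Reyes, Sato, Novak.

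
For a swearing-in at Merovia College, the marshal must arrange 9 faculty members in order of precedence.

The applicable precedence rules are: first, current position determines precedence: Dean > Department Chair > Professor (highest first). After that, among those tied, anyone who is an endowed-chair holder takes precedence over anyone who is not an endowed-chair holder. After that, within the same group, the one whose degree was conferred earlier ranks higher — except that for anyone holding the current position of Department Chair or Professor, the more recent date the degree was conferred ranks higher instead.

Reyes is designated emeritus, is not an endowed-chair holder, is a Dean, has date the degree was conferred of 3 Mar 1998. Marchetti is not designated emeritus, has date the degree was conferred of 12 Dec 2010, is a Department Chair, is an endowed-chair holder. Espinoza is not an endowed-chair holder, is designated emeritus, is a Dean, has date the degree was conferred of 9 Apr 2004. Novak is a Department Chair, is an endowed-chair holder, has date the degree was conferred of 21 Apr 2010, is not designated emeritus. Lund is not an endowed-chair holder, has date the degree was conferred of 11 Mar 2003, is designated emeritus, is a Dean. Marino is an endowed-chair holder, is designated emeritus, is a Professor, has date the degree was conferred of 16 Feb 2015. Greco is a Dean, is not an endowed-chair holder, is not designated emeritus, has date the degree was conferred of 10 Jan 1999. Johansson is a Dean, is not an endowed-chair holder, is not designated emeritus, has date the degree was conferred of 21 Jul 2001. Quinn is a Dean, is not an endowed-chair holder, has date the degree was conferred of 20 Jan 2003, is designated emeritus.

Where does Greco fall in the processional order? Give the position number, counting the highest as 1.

2

By current position: Reyes, Greco, Johansson, Quinn, Lund and Espinoza (Dean); then Marchetti and Novak (Department Chair); then Marino (Professor).
Reyes, Greco, Johansson, Quinn, Lund and Espinoza are each not an endowed-chair holder, so the next rule applies.
Among Reyes, Greco, Johansson, Quinn, Lund and Espinoza, by date the degree was conferred (earlier first): Reyes (3 Mar 1998) before Greco (10 Jan 1999) before Johansson (21 Jul 2001) before Quinn (20 Jan 2003) before Lund (11 Mar 2003) before Espinoza (9 Apr 2004).
Marchetti and Novak are each an endowed-chair holder, so the next rule applies.
Among Marchetti and Novak, by date the degree was conferred (later first) (reversed rule for this group): Marchetti (12 Dec 2010) before Novak (21 Apr 2010).
Order: Reyes, Greco, Johansson, Quinn, Lund, Espinoza, Marchetti, Novak, Marino. So position 2.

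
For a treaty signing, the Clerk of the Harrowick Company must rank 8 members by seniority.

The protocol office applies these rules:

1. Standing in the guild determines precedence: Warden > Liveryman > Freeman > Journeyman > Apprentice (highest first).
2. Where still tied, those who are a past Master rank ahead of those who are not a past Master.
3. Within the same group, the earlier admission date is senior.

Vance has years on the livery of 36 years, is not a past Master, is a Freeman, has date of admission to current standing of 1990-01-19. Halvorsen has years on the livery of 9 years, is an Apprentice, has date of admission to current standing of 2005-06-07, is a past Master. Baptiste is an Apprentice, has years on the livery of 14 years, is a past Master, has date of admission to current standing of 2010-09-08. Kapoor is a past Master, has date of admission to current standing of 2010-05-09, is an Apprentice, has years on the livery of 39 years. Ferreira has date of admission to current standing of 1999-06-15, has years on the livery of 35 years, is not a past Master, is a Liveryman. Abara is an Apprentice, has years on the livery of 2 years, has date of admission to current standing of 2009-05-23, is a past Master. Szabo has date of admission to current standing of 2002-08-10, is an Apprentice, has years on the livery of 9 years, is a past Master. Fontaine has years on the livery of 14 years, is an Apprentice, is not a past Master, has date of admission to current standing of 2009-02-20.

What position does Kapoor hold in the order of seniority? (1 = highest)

By standing in the guild: Ferreira (Liveryman); then Vance (Freeman); then Szabo, Halvorsen, Abara, Kapoor, Baptiste and Fontaine (Apprentice).
Among Szabo, Halvorsen, Abara, Kapoor, Baptiste and Fontaine, a past Master before not a past Master: Szabo, Halvorsen, Abara, Kapoor and Baptiste (a past Master) before Fontaine (not a past Master).
Among Szabo, Halvorsen, Abara, Kapoor and Baptiste, by date of admission to current standing (earlier first): Szabo (2002-08-10) before Halvorsen (2005-06-07) before Abara (2009-05-23) before Kapoor (2010-05-09) before Baptiste (2010-09-08).
Order: Ferreira, Vance, Szabo, Halvorsen, Abara, Kapoor, Baptiste, Fontaine. So position 6.

6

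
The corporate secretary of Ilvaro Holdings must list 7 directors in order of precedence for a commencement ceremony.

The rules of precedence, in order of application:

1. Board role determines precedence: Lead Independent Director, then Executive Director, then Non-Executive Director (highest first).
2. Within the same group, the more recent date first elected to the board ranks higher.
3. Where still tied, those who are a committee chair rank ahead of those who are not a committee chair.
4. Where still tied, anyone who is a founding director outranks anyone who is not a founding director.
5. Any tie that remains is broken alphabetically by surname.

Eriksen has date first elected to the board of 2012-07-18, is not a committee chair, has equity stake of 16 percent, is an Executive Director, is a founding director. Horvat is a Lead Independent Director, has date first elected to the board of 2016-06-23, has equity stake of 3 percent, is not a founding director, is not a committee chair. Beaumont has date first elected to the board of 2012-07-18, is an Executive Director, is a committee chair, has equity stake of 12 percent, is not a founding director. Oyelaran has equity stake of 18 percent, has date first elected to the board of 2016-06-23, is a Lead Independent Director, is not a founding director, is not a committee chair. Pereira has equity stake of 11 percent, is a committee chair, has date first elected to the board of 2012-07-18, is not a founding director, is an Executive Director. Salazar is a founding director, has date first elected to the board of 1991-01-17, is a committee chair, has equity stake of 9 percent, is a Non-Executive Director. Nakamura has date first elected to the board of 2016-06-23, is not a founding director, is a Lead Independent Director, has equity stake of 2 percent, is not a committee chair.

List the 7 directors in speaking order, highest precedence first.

By board role: Horvat, Nakamura and Oyelaran (Lead Independent Director); then Beaumont, Pereira and Eriksen (Executive Director); then Salazar (Non-Executive Director).
Horvat, Nakamura and Oyelaran all have date first elected to the board 2016-06-23, so the next rule applies.
Horvat, Nakamura and Oyelaran are each not a committee chair, so the next rule applies.
Horvat, Nakamura and Oyelaran are each not a founding director, so the next rule applies.
Among Horvat, Nakamura and Oyelaran, alphabetically by surname: Horvat before Nakamura before Oyelaran.
Beaumont, Pereira and Eriksen all have date first elected to the board 2012-07-18, so the next rule applies.
Among Beaumont, Pereira and Eriksen, a committee chair before not a committee chair: Beaumont and Pereira (a committee chair) before Eriksen (not a committee chair).
Beaumont and Pereira are each not a founding director, so the next rule applies.
Among Beaumont and Pereira, alphabetically by surname: Beaumont before Pereira.
Full order: Horvat, Nakamura, Oyelaran, Beaumont, Pereira, Eriksen, Salazar.

Horvat, Nakamura, Oyelaran, Beaumont, Pereira, Eriksen, Salazar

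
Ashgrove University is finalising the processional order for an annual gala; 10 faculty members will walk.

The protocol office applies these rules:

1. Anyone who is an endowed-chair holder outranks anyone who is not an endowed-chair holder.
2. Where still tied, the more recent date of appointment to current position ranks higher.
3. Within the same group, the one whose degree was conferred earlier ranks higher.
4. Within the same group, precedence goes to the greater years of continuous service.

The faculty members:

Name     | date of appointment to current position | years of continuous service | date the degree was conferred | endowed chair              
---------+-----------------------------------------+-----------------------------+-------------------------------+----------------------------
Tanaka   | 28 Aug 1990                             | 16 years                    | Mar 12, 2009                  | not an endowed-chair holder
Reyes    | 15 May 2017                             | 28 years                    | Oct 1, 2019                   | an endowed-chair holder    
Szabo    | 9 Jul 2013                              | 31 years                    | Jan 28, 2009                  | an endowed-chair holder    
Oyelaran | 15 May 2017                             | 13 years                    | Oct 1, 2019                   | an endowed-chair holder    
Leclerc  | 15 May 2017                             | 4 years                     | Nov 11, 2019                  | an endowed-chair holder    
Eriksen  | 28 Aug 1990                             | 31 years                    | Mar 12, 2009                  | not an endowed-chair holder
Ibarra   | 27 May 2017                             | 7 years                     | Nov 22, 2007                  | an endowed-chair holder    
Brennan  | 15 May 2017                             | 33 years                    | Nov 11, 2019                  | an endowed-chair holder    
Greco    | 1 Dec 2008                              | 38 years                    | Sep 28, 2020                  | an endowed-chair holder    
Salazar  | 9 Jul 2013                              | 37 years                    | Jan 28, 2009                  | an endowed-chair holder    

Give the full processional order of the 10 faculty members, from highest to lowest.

Ibarra, Reyes, Oyelaran, Brennan, Leclerc, Salazar, Szabo, Greco, Eriksen, Tanaka

By the first rule: Ibarra, Reyes, Oyelaran, Brennan, Leclerc, Salazar, Szabo and Greco (each an endowed-chair holder); then Eriksen and Tanaka (both not an endowed-chair holder).
Among Ibarra, Reyes, Oyelaran, Brennan, Leclerc, Salazar, Szabo and Greco, by date of appointment to current position (later first): Ibarra (27 May 2017) before Reyes, Oyelaran, Brennan and Leclerc (15 May 2017) before Salazar and Szabo (9 Jul 2013) before Greco (1 Dec 2008).
Among Reyes, Oyelaran, Brennan and Leclerc, by date the degree was conferred (earlier first): Reyes and Oyelaran (Oct 1, 2019) before Brennan and Leclerc (Nov 11, 2019).
Among Reyes and Oyelaran, by years of continuous service (higher first): Reyes (28 years) before Oyelaran (13 years).
Among Brennan and Leclerc, by years of continuous service (higher first): Brennan (33 years) before Leclerc (4 years).
Salazar and Szabo both have date the degree was conferred Jan 28, 2009, so the next rule applies.
Among Salazar and Szabo, by years of continuous service (higher first): Salazar (37 years) before Szabo (31 years).
Eriksen and Tanaka both have date of appointment to current position 28 Aug 1990, so the next rule applies.
Eriksen and Tanaka both have date the degree was conferred Mar 12, 2009, so the next rule applies.
Among Eriksen and Tanaka, by years of continuous service (higher first): Eriksen (31 years) before Tanaka (16 years).
Full order: Ibarra, Reyes, Oyelaran, Brennan, Leclerc, Salazar, Szabo, Greco, Eriksen, Tanaka.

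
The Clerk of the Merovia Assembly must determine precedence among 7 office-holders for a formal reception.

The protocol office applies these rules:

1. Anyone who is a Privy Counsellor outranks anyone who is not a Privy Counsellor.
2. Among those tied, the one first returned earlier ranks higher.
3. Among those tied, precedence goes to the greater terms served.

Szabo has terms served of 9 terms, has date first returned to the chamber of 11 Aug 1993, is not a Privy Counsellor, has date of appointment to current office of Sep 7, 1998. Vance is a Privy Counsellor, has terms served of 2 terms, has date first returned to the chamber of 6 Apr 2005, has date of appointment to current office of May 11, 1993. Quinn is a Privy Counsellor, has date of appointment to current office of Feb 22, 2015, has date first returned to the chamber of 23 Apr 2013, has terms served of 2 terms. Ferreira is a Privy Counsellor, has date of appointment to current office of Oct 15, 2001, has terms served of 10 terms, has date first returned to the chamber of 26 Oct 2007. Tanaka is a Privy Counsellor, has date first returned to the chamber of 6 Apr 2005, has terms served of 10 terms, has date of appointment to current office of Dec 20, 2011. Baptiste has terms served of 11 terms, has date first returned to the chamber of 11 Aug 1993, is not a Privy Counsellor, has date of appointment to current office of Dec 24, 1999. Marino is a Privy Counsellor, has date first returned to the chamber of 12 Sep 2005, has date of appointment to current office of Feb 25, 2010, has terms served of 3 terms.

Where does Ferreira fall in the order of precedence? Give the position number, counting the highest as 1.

4

By the first rule: Tanaka, Vance, Marino, Ferreira and Quinn (each a Privy Counsellor); then Baptiste and Szabo (both not a Privy Counsellor).
Among Tanaka, Vance, Marino, Ferreira and Quinn, by date first returned to the chamber (earlier first): Tanaka and Vance (6 Apr 2005) before Marino (12 Sep 2005) before Ferreira (26 Oct 2007) before Quinn (23 Apr 2013).
Among Tanaka and Vance, by terms served (higher first): Tanaka (10 terms) before Vance (2 terms).
Baptiste and Szabo both have date first returned to the chamber 11 Aug 1993, so the next rule applies.
Among Baptiste and Szabo, by terms served (higher first): Baptiste (11 terms) before Szabo (9 terms).
Order: Tanaka, Vance, Marino, Ferreira, Quinn, Baptiste, Szabo. So position 4.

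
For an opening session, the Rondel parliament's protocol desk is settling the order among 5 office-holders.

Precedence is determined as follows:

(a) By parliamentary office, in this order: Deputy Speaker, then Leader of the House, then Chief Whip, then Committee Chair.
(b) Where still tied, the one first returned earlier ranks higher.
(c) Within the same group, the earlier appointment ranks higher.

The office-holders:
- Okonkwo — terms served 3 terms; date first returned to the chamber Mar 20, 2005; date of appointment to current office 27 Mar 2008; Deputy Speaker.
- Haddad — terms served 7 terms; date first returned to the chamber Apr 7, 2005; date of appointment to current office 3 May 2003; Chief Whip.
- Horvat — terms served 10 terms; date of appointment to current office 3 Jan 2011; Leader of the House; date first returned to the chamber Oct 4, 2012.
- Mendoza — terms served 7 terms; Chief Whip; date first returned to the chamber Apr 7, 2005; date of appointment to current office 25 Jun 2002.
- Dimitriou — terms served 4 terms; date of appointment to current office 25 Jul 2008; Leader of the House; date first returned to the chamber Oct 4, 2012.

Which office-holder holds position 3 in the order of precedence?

By parliamentary office: Okonkwo (Deputy Speaker); then Dimitriou and Horvat (Leader of the House); then Mendoza and Haddad (Chief Whip).
Dimitriou and Horvat both have date first returned to the chamber Oct 4, 2012, so the next rule applies.
Among Dimitriou and Horvat, by date of appointment to current office (earlier first): Dimitriou (25 Jul 2008) before Horvat (3 Jan 2011).
Mendoza and Haddad both have date first returned to the chamber Apr 7, 2005, so the next rule applies.
Among Mendoza and Haddad, by date of appointment to current office (earlier first): Mendoza (25 Jun 2002) before Haddad (3 May 2003).
Order: Okonkwo, Dimitriou, Horvat, Mendoza, Haddad.

Horvat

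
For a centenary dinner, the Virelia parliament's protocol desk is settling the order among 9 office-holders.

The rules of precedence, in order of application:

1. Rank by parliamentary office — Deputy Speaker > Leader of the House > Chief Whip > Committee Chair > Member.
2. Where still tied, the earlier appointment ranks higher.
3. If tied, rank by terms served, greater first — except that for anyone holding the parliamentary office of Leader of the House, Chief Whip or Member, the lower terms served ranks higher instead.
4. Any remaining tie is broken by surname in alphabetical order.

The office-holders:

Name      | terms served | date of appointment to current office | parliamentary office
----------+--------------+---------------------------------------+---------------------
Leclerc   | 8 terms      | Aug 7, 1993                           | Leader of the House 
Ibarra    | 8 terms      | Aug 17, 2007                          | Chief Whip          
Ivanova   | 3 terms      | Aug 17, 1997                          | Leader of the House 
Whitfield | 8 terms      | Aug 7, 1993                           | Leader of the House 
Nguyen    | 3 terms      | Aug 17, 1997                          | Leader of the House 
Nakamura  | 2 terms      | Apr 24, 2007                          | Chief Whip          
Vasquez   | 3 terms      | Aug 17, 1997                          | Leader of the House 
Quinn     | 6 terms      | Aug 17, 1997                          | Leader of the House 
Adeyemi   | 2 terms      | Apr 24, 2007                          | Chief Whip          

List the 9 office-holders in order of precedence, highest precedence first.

Leclerc, Whitfield, Ivanova, Nguyen, Vasquez, Quinn, Adeyemi, Nakamura, Ibarra

By parliamentary office: Leclerc, Whitfield, Ivanova, Nguyen, Vasquez and Quinn (Leader of the House); then Adeyemi, Nakamura and Ibarra (Chief Whip).
Among Leclerc, Whitfield, Ivanova, Nguyen, Vasquez and Quinn, by date of appointment to current office (earlier first): Leclerc and Whitfield (Aug 7, 1993) before Ivanova, Nguyen, Vasquez and Quinn (Aug 17, 1997).
Leclerc and Whitfield both have terms served 8 terms, so the next rule applies.
Among Leclerc and Whitfield, alphabetically by surname: Leclerc before Whitfield.
Among Ivanova, Nguyen, Vasquez and Quinn, by terms served (lower first) (reversed rule for this group): Ivanova, Nguyen and Vasquez (3 terms) before Quinn (6 terms).
Among Ivanova, Nguyen and Vasquez, alphabetically by surname: Ivanova before Nguyen before Vasquez.
Among Adeyemi, Nakamura and Ibarra, by date of appointment to current office (earlier first): Adeyemi and Nakamura (Apr 24, 2007) before Ibarra (Aug 17, 2007).
Adeyemi and Nakamura both have terms served 2 terms, so the next rule applies.
Among Adeyemi and Nakamura, alphabetically by surname: Adeyemi before Nakamura.
Full order: Leclerc, Whitfield, Ivanova, Nguyen, Vasquez, Quinn, Adeyemi, Nakamura, Ibarra.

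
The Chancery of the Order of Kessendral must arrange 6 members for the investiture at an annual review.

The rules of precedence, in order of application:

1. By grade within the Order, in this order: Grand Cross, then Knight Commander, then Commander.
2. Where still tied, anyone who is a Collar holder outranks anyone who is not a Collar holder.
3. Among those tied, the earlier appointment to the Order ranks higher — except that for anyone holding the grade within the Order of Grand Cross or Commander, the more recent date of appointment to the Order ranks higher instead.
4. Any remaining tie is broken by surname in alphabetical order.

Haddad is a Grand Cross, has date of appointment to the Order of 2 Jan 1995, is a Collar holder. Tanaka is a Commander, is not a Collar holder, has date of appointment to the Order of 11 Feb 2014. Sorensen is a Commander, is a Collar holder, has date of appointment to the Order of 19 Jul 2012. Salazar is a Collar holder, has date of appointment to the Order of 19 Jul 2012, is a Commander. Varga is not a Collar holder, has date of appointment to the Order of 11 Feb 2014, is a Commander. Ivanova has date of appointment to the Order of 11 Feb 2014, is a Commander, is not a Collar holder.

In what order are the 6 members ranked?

By grade within the Order: Haddad (Grand Cross); then Salazar, Sorensen, Ivanova, Tanaka and Varga (Commander).
Among Salazar, Sorensen, Ivanova, Tanaka and Varga, a Collar holder before not a Collar holder: Salazar and Sorensen (a Collar holder) before Ivanova, Tanaka and Varga (not a Collar holder).
Salazar and Sorensen both have date of appointment to the Order 19 Jul 2012, so the next rule applies.
Among Salazar and Sorensen, alphabetically by surname: Salazar before Sorensen.
Ivanova, Tanaka and Varga all have date of appointment to the Order 11 Feb 2014, so the next rule applies.
Among Ivanova, Tanaka and Varga, alphabetically by surname: Ivanova before Tanaka before Varga.
Full order: Haddad, Salazar, Sorensen, Ivanova, Tanaka, Varga.

Haddad, Salazar, Sorensen, Ivanova, Tanaka, Varga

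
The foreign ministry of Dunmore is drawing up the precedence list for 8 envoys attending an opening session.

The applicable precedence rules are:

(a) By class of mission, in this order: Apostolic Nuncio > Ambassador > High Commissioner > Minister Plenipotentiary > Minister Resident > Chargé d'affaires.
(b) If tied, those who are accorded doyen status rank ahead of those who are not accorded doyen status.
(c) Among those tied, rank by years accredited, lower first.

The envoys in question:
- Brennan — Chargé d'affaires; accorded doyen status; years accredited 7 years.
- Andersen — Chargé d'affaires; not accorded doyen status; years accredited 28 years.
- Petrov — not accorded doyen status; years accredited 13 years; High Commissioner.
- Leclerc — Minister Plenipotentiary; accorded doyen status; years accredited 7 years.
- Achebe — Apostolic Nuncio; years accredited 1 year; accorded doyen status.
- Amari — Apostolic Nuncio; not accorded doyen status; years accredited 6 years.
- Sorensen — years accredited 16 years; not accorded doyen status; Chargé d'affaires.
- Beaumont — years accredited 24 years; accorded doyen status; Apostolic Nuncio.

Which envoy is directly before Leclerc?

Petrov

By class of mission: Achebe, Beaumont and Amari (Apostolic Nuncio); then Petrov (High Commissioner); then Leclerc (Minister Plenipotentiary); then Brennan, Sorensen and Andersen (Chargé d'affaires).
Among Achebe, Beaumont and Amari, accorded doyen status before not accorded doyen status: Achebe and Beaumont (accorded doyen status) before Amari (not accorded doyen status).
Among Achebe and Beaumont, by years accredited (lower first): Achebe (1 year) before Beaumont (24 years).
Among Brennan, Sorensen and Andersen, accorded doyen status before not accorded doyen status: Brennan (accorded doyen status) before Sorensen and Andersen (not accorded doyen status).
Among Sorensen and Andersen, by years accredited (lower first): Sorensen (16 years) before Andersen (28 years).
Order: Achebe, Beaumont, Amari, Petrov, Leclerc, Brennan, Sorensen, Andersen.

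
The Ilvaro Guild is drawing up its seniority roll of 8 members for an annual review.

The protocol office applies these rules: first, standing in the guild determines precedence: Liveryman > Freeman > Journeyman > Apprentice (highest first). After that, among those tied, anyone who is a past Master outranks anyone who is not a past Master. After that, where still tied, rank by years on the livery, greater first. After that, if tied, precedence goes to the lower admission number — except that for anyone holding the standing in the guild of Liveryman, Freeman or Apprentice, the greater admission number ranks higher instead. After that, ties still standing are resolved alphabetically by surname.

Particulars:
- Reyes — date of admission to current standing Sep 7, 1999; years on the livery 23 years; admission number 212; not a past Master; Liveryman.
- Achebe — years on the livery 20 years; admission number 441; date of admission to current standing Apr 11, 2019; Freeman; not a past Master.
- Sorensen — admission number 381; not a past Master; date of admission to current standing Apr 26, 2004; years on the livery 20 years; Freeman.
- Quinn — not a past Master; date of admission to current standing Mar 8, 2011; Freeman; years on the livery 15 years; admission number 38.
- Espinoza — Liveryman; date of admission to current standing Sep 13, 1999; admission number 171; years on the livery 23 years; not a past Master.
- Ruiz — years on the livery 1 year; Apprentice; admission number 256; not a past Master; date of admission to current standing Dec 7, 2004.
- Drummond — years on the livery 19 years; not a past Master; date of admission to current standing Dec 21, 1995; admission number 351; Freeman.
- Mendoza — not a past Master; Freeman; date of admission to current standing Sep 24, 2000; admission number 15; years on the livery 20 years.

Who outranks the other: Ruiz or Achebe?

By standing in the guild: Reyes and Espinoza (Liveryman); then Achebe, Sorensen, Mendoza, Drummond and Quinn (Freeman); then Ruiz (Apprentice).
Reyes and Espinoza are each not a past Master, so the next rule applies.
Reyes and Espinoza both have years on the livery 23 years, so the next rule applies.
Among Reyes and Espinoza, by admission number (higher first) (reversed rule for this group): Reyes (212) before Espinoza (171).
Achebe, Sorensen, Mendoza, Drummond and Quinn are each not a past Master, so the next rule applies.
Among Achebe, Sorensen, Mendoza, Drummond and Quinn, by years on the livery (higher first): Achebe, Sorensen and Mendoza (20 years) before Drummond (19 years) before Quinn (15 years).
Among Achebe, Sorensen and Mendoza, by admission number (higher first) (reversed rule for this group): Achebe (441) before Sorensen (381) before Mendoza (15).
So Achebe takes precedence.

Achebe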